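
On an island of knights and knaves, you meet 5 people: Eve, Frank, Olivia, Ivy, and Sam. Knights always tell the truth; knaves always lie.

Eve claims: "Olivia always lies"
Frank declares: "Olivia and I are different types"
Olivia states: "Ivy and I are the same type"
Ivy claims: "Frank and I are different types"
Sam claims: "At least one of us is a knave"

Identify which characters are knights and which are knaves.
Eve is a knight.
Frank is a knave.
Olivia is a knave.
Ivy is a knight.
Sam is a knight.

Verification:
- Eve (knight) says "Olivia always lies" - this is TRUE because Olivia is a knave.
- Frank (knave) says "Olivia and I are different types" - this is FALSE (a lie) because Frank is a knave and Olivia is a knave.
- Olivia (knave) says "Ivy and I are the same type" - this is FALSE (a lie) because Olivia is a knave and Ivy is a knight.
- Ivy (knight) says "Frank and I are different types" - this is TRUE because Ivy is a knight and Frank is a knave.
- Sam (knight) says "At least one of us is a knave" - this is TRUE because Frank and Olivia are knaves.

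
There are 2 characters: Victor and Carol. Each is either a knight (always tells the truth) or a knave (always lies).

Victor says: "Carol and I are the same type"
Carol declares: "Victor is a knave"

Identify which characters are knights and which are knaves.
Victor is a knave.
Carol is a knight.

Verification:
- Victor (knave) says "Carol and I are the same type" - this is FALSE (a lie) because Victor is a knave and Carol is a knight.
- Carol (knight) says "Victor is a knave" - this is TRUE because Victor is a knave.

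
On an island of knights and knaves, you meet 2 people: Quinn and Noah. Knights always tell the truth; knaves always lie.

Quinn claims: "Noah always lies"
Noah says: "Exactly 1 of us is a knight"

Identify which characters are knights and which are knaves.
Quinn is a knave.
Noah is a knight.

Verification:
- Quinn (knave) says "Noah always lies" - this is FALSE (a lie) because Noah is a knight.
- Noah (knight) says "Exactly 1 of us is a knight" - this is TRUE because there are 1 knights.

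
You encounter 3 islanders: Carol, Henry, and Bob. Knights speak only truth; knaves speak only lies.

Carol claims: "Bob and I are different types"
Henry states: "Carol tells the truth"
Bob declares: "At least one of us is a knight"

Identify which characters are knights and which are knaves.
Carol is a knave.
Henry is a knave.
Bob is a knave.

Verification:
- Carol (knave) says "Bob and I are different types" - this is FALSE (a lie) because Carol is a knave and Bob is a knave.
- Henry (knave) says "Carol tells the truth" - this is FALSE (a lie) because Carol is a knave.
- Bob (knave) says "At least one of us is a knight" - this is FALSE (a lie) because no one is a knight.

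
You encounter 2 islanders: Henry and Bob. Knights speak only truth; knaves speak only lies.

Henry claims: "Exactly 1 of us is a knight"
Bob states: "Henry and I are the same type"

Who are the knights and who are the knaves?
Henry is a knight.
Bob is a knave.

Verification:
- Henry (knight) says "Exactly 1 of us is a knight" - this is TRUE because there are 1 knights.
- Bob (knave) says "Henry and I are the same type" - this is FALSE (a lie) because Bob is a knave and Henry is a knight.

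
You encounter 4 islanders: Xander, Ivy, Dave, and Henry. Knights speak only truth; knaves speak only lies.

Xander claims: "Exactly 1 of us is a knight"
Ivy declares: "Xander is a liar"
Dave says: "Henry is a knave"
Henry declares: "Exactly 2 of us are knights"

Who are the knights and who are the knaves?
Xander is a knave.
Ivy is a knight.
Dave is a knave.
Henry is a knight.

Verification:
- Xander (knave) says "Exactly 1 of us is a knight" - this is FALSE (a lie) because there are 2 knights.
- Ivy (knight) says "Xander is a liar" - this is TRUE because Xander is a knave.
- Dave (knave) says "Henry is a knave" - this is FALSE (a lie) because Henry is a knight.
- Henry (knight) says "Exactly 2 of us are knights" - this is TRUE because there are 2 knights.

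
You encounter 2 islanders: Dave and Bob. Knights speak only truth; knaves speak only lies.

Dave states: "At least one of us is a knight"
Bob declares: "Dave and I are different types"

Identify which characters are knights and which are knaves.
Dave is a knave.
Bob is a knave.

Verification:
- Dave (knave) says "At least one of us is a knight" - this is FALSE (a lie) because no one is a knight.
- Bob (knave) says "Dave and I are different types" - this is FALSE (a lie) because Bob is a knave and Dave is a knave.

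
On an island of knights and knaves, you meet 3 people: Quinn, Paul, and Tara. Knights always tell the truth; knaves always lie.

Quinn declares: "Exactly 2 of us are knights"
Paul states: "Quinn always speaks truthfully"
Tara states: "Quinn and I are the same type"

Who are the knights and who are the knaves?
Quinn is a knight.
Paul is a knight.
Tara is a knave.

Verification:
- Quinn (knight) says "Exactly 2 of us are knights" - this is TRUE because there are 2 knights.
- Paul (knight) says "Quinn always speaks truthfully" - this is TRUE because Quinn is a knight.
- Tara (knave) says "Quinn and I are the same type" - this is FALSE (a lie) because Tara is a knave and Quinn is a knight.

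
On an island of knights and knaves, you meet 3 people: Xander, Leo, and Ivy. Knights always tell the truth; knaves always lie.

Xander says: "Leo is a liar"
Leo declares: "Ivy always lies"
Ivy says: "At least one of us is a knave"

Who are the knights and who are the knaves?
Xander is a knight.
Leo is a knave.
Ivy is a knight.

Verification:
- Xander (knight) says "Leo is a liar" - this is TRUE because Leo is a knave.
- Leo (knave) says "Ivy always lies" - this is FALSE (a lie) because Ivy is a knight.
- Ivy (knight) says "At least one of us is a knave" - this is TRUE because Leo is a knave.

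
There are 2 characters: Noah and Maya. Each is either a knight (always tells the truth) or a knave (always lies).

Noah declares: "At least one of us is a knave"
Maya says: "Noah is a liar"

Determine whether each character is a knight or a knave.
Noah is a knight.
Maya is a knave.

Verification:
- Noah (knight) says "At least one of us is a knave" - this is TRUE because Maya is a knave.
- Maya (knave) says "Noah is a liar" - this is FALSE (a lie) because Noah is a knight.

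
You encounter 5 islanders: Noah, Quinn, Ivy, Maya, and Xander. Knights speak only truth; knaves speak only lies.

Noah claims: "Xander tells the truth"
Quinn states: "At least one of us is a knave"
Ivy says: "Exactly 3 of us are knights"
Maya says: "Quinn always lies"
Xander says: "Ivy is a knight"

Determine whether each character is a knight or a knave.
Noah is a knave.
Quinn is a knight.
Ivy is a knave.
Maya is a knave.
Xander is a knave.

Verification:
- Noah (knave) says "Xander tells the truth" - this is FALSE (a lie) because Xander is a knave.
- Quinn (knight) says "At least one of us is a knave" - this is TRUE because Noah, Ivy, Maya, and Xander are knaves.
- Ivy (knave) says "Exactly 3 of us are knights" - this is FALSE (a lie) because there are 1 knights.
- Maya (knave) says "Quinn always lies" - this is FALSE (a lie) because Quinn is a knight.
- Xander (knave) says "Ivy is a knight" - this is FALSE (a lie) because Ivy is a knave.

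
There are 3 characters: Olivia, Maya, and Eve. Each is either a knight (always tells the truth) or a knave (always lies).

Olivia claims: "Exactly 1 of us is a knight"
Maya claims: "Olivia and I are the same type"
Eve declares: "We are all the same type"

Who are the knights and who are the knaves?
Olivia is a knight.
Maya is a knave.
Eve is a knave.

Verification:
- Olivia (knight) says "Exactly 1 of us is a knight" - this is TRUE because there are 1 knights.
- Maya (knave) says "Olivia and I are the same type" - this is FALSE (a lie) because Maya is a knave and Olivia is a knight.
- Eve (knave) says "We are all the same type" - this is FALSE (a lie) because Olivia is a knight and Maya and Eve are knaves.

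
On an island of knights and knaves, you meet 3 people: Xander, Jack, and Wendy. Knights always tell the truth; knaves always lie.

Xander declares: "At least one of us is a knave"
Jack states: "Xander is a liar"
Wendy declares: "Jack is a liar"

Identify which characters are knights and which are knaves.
Xander is a knight.
Jack is a knave.
Wendy is a knight.

Verification:
- Xander (knight) says "At least one of us is a knave" - this is TRUE because Jack is a knave.
- Jack (knave) says "Xander is a liar" - this is FALSE (a lie) because Xander is a knight.
- Wendy (knight) says "Jack is a liar" - this is TRUE because Jack is a knave.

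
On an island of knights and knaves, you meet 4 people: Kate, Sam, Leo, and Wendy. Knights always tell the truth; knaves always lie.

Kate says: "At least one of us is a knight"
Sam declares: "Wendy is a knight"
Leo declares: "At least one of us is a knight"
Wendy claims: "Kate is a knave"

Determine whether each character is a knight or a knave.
Kate is a knight.
Sam is a knave.
Leo is a knight.
Wendy is a knave.

Verification:
- Kate (knight) says "At least one of us is a knight" - this is TRUE because Kate and Leo are knights.
- Sam (knave) says "Wendy is a knight" - this is FALSE (a lie) because Wendy is a knave.
- Leo (knight) says "At least one of us is a knight" - this is TRUE because Kate and Leo are knights.
- Wendy (knave) says "Kate is a knave" - this is FALSE (a lie) because Kate is a knight.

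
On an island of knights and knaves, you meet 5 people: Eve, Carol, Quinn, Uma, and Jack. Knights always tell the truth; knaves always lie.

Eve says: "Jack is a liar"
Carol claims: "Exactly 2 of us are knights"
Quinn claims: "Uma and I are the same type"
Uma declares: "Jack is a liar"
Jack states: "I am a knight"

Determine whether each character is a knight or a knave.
Eve is a knight.
Carol is a knave.
Quinn is a knight.
Uma is a knight.
Jack is a knave.

Verification:
- Eve (knight) says "Jack is a liar" - this is TRUE because Jack is a knave.
- Carol (knave) says "Exactly 2 of us are knights" - this is FALSE (a lie) because there are 3 knights.
- Quinn (knight) says "Uma and I are the same type" - this is TRUE because Quinn is a knight and Uma is a knight.
- Uma (knight) says "Jack is a liar" - this is TRUE because Jack is a knave.
- Jack (knave) says "I am a knight" - this is FALSE (a lie) because Jack is a knave.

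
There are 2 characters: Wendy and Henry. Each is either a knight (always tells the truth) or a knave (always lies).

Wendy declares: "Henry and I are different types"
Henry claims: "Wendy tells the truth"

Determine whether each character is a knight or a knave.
Wendy is a knave.
Henry is a knave.

Verification:
- Wendy (knave) says "Henry and I are different types" - this is FALSE (a lie) because Wendy is a knave and Henry is a knave.
- Henry (knave) says "Wendy tells the truth" - this is FALSE (a lie) because Wendy is a knave.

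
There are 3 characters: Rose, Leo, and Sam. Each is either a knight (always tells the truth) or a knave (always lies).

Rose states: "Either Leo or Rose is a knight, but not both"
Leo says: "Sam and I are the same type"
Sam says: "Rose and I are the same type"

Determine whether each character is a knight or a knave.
Rose is a knight.
Leo is a knave.
Sam is a knight.

Verification:
- Rose (knight) says "Either Leo or Rose is a knight, but not both" - this is TRUE because Leo is a knave and Rose is a knight.
- Leo (knave) says "Sam and I are the same type" - this is FALSE (a lie) because Leo is a knave and Sam is a knight.
- Sam (knight) says "Rose and I are the same type" - this is TRUE because Sam is a knight and Rose is a knight.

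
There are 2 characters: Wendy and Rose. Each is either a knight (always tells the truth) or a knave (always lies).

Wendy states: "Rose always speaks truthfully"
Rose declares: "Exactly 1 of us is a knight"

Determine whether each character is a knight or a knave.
Wendy is a knave.
Rose is a knave.

Verification:
- Wendy (knave) says "Rose always speaks truthfully" - this is FALSE (a lie) because Rose is a knave.
- Rose (knave) says "Exactly 1 of us is a knight" - this is FALSE (a lie) because there are 0 knights.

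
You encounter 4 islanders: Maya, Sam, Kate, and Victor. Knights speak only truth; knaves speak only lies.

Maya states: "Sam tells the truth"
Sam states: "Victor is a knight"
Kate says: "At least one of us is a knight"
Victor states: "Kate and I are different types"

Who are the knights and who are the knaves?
Maya is a knave.
Sam is a knave.
Kate is a knave.
Victor is a knave.

Verification:
- Maya (knave) says "Sam tells the truth" - this is FALSE (a lie) because Sam is a knave.
- Sam (knave) says "Victor is a knight" - this is FALSE (a lie) because Victor is a knave.
- Kate (knave) says "At least one of us is a knight" - this is FALSE (a lie) because no one is a knight.
- Victor (knave) says "Kate and I are different types" - this is FALSE (a lie) because Victor is a knave and Kate is a knave.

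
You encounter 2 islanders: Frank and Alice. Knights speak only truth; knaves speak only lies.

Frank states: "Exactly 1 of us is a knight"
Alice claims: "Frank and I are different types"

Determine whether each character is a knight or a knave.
Frank is a knave.
Alice is a knave.

Verification:
- Frank (knave) says "Exactly 1 of us is a knight" - this is FALSE (a lie) because there are 0 knights.
- Alice (knave) says "Frank and I are different types" - this is FALSE (a lie) because Alice is a knave and Frank is a knave.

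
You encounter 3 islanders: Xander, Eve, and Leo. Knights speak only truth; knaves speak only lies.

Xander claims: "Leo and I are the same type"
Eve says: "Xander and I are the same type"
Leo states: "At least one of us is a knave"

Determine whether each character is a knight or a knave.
Xander is a knight.
Eve is a knave.
Leo is a knight.

Verification:
- Xander (knight) says "Leo and I are the same type" - this is TRUE because Xander is a knight and Leo is a knight.
- Eve (knave) says "Xander and I are the same type" - this is FALSE (a lie) because Eve is a knave and Xander is a knight.
- Leo (knight) says "At least one of us is a knave" - this is TRUE because Eve is a knave.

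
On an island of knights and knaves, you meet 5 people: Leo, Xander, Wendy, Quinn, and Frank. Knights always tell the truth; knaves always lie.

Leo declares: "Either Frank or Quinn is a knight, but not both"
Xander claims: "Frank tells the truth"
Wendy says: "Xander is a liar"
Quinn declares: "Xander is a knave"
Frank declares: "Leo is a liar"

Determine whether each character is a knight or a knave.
Leo is a knight.
Xander is a knave.
Wendy is a knight.
Quinn is a knight.
Frank is a knave.

Verification:
- Leo (knight) says "Either Frank or Quinn is a knight, but not both" - this is TRUE because Frank is a knave and Quinn is a knight.
- Xander (knave) says "Frank tells the truth" - this is FALSE (a lie) because Frank is a knave.
- Wendy (knight) says "Xander is a liar" - this is TRUE because Xander is a knave.
- Quinn (knight) says "Xander is a knave" - this is TRUE because Xander is a knave.
- Frank (knave) says "Leo is a liar" - this is FALSE (a lie) because Leo is a knight.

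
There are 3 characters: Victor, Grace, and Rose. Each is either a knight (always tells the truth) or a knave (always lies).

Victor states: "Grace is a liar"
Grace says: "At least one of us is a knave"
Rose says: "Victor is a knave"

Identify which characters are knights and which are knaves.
Victor is a knave.
Grace is a knight.
Rose is a knight.

Verification:
- Victor (knave) says "Grace is a liar" - this is FALSE (a lie) because Grace is a knight.
- Grace (knight) says "At least one of us is a knave" - this is TRUE because Victor is a knave.
- Rose (knight) says "Victor is a knave" - this is TRUE because Victor is a knave.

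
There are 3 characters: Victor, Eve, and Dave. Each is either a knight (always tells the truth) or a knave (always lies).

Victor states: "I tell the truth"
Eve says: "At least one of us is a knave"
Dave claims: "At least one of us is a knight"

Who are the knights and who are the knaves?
Victor is a knave.
Eve is a knight.
Dave is a knight.

Verification:
- Victor (knave) says "I tell the truth" - this is FALSE (a lie) because Victor is a knave.
- Eve (knight) says "At least one of us is a knave" - this is TRUE because Victor is a knave.
- Dave (knight) says "At least one of us is a knight" - this is TRUE because Eve and Dave are knights.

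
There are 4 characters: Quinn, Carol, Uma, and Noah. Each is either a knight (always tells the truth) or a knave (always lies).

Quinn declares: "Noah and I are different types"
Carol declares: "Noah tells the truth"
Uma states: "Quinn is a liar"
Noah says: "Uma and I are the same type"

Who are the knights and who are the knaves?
Quinn is a knave.
Carol is a knave.
Uma is a knight.
Noah is a knave.

Verification:
- Quinn (knave) says "Noah and I are different types" - this is FALSE (a lie) because Quinn is a knave and Noah is a knave.
- Carol (knave) says "Noah tells the truth" - this is FALSE (a lie) because Noah is a knave.
- Uma (knight) says "Quinn is a liar" - this is TRUE because Quinn is a knave.
- Noah (knave) says "Uma and I are the same type" - this is FALSE (a lie) because Noah is a knave and Uma is a knight.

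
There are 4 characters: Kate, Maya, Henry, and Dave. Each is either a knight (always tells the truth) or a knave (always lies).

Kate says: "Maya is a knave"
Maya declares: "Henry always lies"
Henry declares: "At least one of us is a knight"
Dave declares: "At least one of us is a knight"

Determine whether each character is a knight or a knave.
Kate is a knight.
Maya is a knave.
Henry is a knight.
Dave is a knight.

Verification:
- Kate (knight) says "Maya is a knave" - this is TRUE because Maya is a knave.
- Maya (knave) says "Henry always lies" - this is FALSE (a lie) because Henry is a knight.
- Henry (knight) says "At least one of us is a knight" - this is TRUE because Kate, Henry, and Dave are knights.
- Dave (knight) says "At least one of us is a knight" - this is TRUE because Kate, Henry, and Dave are knights.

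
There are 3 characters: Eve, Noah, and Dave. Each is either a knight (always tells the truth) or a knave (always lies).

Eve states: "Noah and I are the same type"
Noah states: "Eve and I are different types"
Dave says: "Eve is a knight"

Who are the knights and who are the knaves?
Eve is a knave.
Noah is a knight.
Dave is a knave.

Verification:
- Eve (knave) says "Noah and I are the same type" - this is FALSE (a lie) because Eve is a knave and Noah is a knight.
- Noah (knight) says "Eve and I are different types" - this is TRUE because Noah is a knight and Eve is a knave.
- Dave (knave) says "Eve is a knight" - this is FALSE (a lie) because Eve is a knave.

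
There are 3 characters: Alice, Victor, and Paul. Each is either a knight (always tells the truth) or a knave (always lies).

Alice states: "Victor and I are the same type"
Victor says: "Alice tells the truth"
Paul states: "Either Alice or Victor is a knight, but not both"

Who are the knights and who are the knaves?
Alice is a knight.
Victor is a knight.
Paul is a knave.

Verification:
- Alice (knight) says "Victor and I are the same type" - this is TRUE because Alice is a knight and Victor is a knight.
- Victor (knight) says "Alice tells the truth" - this is TRUE because Alice is a knight.
- Paul (knave) says "Either Alice or Victor is a knight, but not both" - this is FALSE (a lie) because Alice is a knight and Victor is a knight.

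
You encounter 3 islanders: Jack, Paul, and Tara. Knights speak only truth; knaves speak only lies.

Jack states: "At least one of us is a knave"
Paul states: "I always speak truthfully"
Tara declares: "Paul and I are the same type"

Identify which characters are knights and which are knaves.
Jack is a knight.
Paul is a knight.
Tara is a knave.

Verification:
- Jack (knight) says "At least one of us is a knave" - this is TRUE because Tara is a knave.
- Paul (knight) says "I always speak truthfully" - this is TRUE because Paul is a knight.
- Tara (knave) says "Paul and I are the same type" - this is FALSE (a lie) because Tara is a knave and Paul is a knight.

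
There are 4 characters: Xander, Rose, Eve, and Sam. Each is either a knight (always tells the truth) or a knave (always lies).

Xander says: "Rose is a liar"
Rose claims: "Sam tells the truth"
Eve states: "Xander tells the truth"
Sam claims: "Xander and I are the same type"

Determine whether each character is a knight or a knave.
Xander is a knight.
Rose is a knave.
Eve is a knight.
Sam is a knave.

Verification:
- Xander (knight) says "Rose is a liar" - this is TRUE because Rose is a knave.
- Rose (knave) says "Sam tells the truth" - this is FALSE (a lie) because Sam is a knave.
- Eve (knight) says "Xander tells the truth" - this is TRUE because Xander is a knight.
- Sam (knave) says "Xander and I are the same type" - this is FALSE (a lie) because Sam is a knave and Xander is a knight.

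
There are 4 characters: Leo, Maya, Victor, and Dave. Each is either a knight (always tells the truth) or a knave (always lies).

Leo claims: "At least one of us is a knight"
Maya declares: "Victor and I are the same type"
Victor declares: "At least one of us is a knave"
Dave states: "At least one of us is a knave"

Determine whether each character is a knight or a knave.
Leo is a knight.
Maya is a knave.
Victor is a knight.
Dave is a knight.

Verification:
- Leo (knight) says "At least one of us is a knight" - this is TRUE because Leo, Victor, and Dave are knights.
- Maya (knave) says "Victor and I are the same type" - this is FALSE (a lie) because Maya is a knave and Victor is a knight.
- Victor (knight) says "At least one of us is a knave" - this is TRUE because Maya is a knave.
- Dave (knight) says "At least one of us is a knave" - this is TRUE because Maya is a knave.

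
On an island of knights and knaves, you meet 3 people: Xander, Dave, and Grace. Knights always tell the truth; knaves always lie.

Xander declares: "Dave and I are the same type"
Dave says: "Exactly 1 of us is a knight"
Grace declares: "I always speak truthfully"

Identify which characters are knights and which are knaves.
Xander is a knave.
Dave is a knight.
Grace is a knave.

Verification:
- Xander (knave) says "Dave and I are the same type" - this is FALSE (a lie) because Xander is a knave and Dave is a knight.
- Dave (knight) says "Exactly 1 of us is a knight" - this is TRUE because there are 1 knights.
- Grace (knave) says "I always speak truthfully" - this is FALSE (a lie) because Grace is a knave.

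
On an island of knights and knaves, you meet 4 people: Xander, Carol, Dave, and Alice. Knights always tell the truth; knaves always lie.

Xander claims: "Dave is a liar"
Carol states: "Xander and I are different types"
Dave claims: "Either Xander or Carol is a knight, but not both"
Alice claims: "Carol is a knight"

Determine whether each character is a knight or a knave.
Xander is a knave.
Carol is a knight.
Dave is a knight.
Alice is a knight.

Verification:
- Xander (knave) says "Dave is a liar" - this is FALSE (a lie) because Dave is a knight.
- Carol (knight) says "Xander and I are different types" - this is TRUE because Carol is a knight and Xander is a knave.
- Dave (knight) says "Either Xander or Carol is a knight, but not both" - this is TRUE because Xander is a knave and Carol is a knight.
- Alice (knight) says "Carol is a knight" - this is TRUE because Carol is a knight.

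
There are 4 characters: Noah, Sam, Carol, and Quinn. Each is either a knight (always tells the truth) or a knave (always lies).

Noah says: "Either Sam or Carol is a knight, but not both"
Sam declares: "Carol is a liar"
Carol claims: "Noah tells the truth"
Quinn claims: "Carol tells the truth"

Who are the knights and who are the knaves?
Noah is a knight.
Sam is a knave.
Carol is a knight.
Quinn is a knight.

Verification:
- Noah (knight) says "Either Sam or Carol is a knight, but not both" - this is TRUE because Sam is a knave and Carol is a knight.
- Sam (knave) says "Carol is a liar" - this is FALSE (a lie) because Carol is a knight.
- Carol (knight) says "Noah tells the truth" - this is TRUE because Noah is a knight.
- Quinn (knight) says "Carol tells the truth" - this is TRUE because Carol is a knight.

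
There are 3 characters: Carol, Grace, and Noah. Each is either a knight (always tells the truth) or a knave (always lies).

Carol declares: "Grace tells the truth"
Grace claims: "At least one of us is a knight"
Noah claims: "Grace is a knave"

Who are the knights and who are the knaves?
Carol is a knight.
Grace is a knight.
Noah is a knave.

Verification:
- Carol (knight) says "Grace tells the truth" - this is TRUE because Grace is a knight.
- Grace (knight) says "At least one of us is a knight" - this is TRUE because Carol and Grace are knights.
- Noah (knave) says "Grace is a knave" - this is FALSE (a lie) because Grace is a knight.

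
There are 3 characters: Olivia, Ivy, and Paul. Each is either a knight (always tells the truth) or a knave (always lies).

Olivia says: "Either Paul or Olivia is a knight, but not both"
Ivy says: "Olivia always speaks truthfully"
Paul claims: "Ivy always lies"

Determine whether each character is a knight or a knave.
Olivia is a knight.
Ivy is a knight.
Paul is a knave.

Verification:
- Olivia (knight) says "Either Paul or Olivia is a knight, but not both" - this is TRUE because Paul is a knave and Olivia is a knight.
- Ivy (knight) says "Olivia always speaks truthfully" - this is TRUE because Olivia is a knight.
- Paul (knave) says "Ivy always lies" - this is FALSE (a lie) because Ivy is a knight.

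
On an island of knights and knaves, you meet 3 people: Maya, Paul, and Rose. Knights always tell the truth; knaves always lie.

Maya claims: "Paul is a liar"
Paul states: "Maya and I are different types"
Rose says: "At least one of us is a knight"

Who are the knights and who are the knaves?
Maya is a knave.
Paul is a knight.
Rose is a knight.

Verification:
- Maya (knave) says "Paul is a liar" - this is FALSE (a lie) because Paul is a knight.
- Paul (knight) says "Maya and I are different types" - this is TRUE because Paul is a knight and Maya is a knave.
- Rose (knight) says "At least one of us is a knight" - this is TRUE because Paul and Rose are knights.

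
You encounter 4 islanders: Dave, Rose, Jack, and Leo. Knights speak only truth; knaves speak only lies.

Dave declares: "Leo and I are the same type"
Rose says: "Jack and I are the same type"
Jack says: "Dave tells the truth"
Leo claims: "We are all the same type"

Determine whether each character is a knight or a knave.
Dave is a knight.
Rose is a knight.
Jack is a knight.
Leo is a knight.

Verification:
- Dave (knight) says "Leo and I are the same type" - this is TRUE because Dave is a knight and Leo is a knight.
- Rose (knight) says "Jack and I are the same type" - this is TRUE because Rose is a knight and Jack is a knight.
- Jack (knight) says "Dave tells the truth" - this is TRUE because Dave is a knight.
- Leo (knight) says "We are all the same type" - this is TRUE because Dave, Rose, Jack, and Leo are knights.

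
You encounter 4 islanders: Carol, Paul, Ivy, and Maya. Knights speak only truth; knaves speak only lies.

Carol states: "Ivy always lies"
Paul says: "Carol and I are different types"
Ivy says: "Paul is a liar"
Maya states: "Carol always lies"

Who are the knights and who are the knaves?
Carol is a knave.
Paul is a knave.
Ivy is a knight.
Maya is a knight.

Verification:
- Carol (knave) says "Ivy always lies" - this is FALSE (a lie) because Ivy is a knight.
- Paul (knave) says "Carol and I are different types" - this is FALSE (a lie) because Paul is a knave and Carol is a knave.
- Ivy (knight) says "Paul is a liar" - this is TRUE because Paul is a knave.
- Maya (knight) says "Carol always lies" - this is TRUE because Carol is a knave.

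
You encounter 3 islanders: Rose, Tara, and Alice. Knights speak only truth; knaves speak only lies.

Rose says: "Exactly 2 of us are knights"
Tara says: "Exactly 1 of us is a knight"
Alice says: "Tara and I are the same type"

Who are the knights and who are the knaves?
Rose is a knave.
Tara is a knight.
Alice is a knave.

Verification:
- Rose (knave) says "Exactly 2 of us are knights" - this is FALSE (a lie) because there are 1 knights.
- Tara (knight) says "Exactly 1 of us is a knight" - this is TRUE because there are 1 knights.
- Alice (knave) says "Tara and I are the same type" - this is FALSE (a lie) because Alice is a knave and Tara is a knight.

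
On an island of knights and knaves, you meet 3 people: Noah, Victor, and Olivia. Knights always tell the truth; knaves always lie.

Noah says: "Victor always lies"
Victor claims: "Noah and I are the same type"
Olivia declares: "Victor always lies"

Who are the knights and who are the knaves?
Noah is a knight.
Victor is a knave.
Olivia is a knight.

Verification:
- Noah (knight) says "Victor always lies" - this is TRUE because Victor is a knave.
- Victor (knave) says "Noah and I are the same type" - this is FALSE (a lie) because Victor is a knave and Noah is a knight.
- Olivia (knight) says "Victor always lies" - this is TRUE because Victor is a knave.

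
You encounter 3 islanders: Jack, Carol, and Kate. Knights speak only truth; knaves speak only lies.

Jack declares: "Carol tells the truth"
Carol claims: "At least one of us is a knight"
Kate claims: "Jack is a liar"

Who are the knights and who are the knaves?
Jack is a knight.
Carol is a knight.
Kate is a knave.

Verification:
- Jack (knight) says "Carol tells the truth" - this is TRUE because Carol is a knight.
- Carol (knight) says "At least one of us is a knight" - this is TRUE because Jack and Carol are knights.
- Kate (knave) says "Jack is a liar" - this is FALSE (a lie) because Jack is a knight.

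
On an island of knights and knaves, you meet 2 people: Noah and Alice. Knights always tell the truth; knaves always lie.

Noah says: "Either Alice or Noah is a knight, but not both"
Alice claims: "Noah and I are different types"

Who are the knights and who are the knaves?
Noah is a knave.
Alice is a knave.

Verification:
- Noah (knave) says "Either Alice or Noah is a knight, but not both" - this is FALSE (a lie) because Alice is a knave and Noah is a knave.
- Alice (knave) says "Noah and I are different types" - this is FALSE (a lie) because Alice is a knave and Noah is a knave.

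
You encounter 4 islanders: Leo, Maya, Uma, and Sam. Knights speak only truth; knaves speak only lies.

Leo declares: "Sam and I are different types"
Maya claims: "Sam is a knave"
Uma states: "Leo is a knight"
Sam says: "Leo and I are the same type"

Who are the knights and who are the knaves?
Leo is a knight.
Maya is a knight.
Uma is a knight.
Sam is a knave.

Verification:
- Leo (knight) says "Sam and I are different types" - this is TRUE because Leo is a knight and Sam is a knave.
- Maya (knight) says "Sam is a knave" - this is TRUE because Sam is a knave.
- Uma (knight) says "Leo is a knight" - this is TRUE because Leo is a knight.
- Sam (knave) says "Leo and I are the same type" - this is FALSE (a lie) because Sam is a knave and Leo is a knight.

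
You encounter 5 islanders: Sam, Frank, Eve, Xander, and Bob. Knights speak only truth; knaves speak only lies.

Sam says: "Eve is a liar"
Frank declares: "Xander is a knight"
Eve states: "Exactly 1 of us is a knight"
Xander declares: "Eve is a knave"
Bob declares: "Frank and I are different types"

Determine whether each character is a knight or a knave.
Sam is a knave.
Frank is a knave.
Eve is a knight.
Xander is a knave.
Bob is a knave.

Verification:
- Sam (knave) says "Eve is a liar" - this is FALSE (a lie) because Eve is a knight.
- Frank (knave) says "Xander is a knight" - this is FALSE (a lie) because Xander is a knave.
- Eve (knight) says "Exactly 1 of us is a knight" - this is TRUE because there are 1 knights.
- Xander (knave) says "Eve is a knave" - this is FALSE (a lie) because Eve is a knight.
- Bob (knave) says "Frank and I are different types" - this is FALSE (a lie) because Bob is a knave and Frank is a knave.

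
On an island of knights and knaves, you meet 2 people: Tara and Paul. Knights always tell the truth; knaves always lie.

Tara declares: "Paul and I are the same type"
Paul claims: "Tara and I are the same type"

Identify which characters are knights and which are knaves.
Tara is a knight.
Paul is a knight.

Verification:
- Tara (knight) says "Paul and I are the same type" - this is TRUE because Tara is a knight and Paul is a knight.
- Paul (knight) says "Tara and I are the same type" - this is TRUE because Paul is a knight and Tara is a knight.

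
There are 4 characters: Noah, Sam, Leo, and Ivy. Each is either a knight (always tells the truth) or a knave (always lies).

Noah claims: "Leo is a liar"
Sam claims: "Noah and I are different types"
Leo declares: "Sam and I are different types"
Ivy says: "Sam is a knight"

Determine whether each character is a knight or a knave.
Noah is a knave.
Sam is a knave.
Leo is a knight.
Ivy is a knave.

Verification:
- Noah (knave) says "Leo is a liar" - this is FALSE (a lie) because Leo is a knight.
- Sam (knave) says "Noah and I are different types" - this is FALSE (a lie) because Sam is a knave and Noah is a knave.
- Leo (knight) says "Sam and I are different types" - this is TRUE because Leo is a knight and Sam is a knave.
- Ivy (knave) says "Sam is a knight" - this is FALSE (a lie) because Sam is a knave.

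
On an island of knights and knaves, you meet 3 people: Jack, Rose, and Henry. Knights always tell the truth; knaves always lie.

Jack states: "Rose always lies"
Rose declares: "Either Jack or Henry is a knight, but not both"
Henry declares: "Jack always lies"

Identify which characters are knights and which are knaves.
Jack is a knave.
Rose is a knight.
Henry is a knight.

Verification:
- Jack (knave) says "Rose always lies" - this is FALSE (a lie) because Rose is a knight.
- Rose (knight) says "Either Jack or Henry is a knight, but not both" - this is TRUE because Jack is a knave and Henry is a knight.
- Henry (knight) says "Jack always lies" - this is TRUE because Jack is a knave.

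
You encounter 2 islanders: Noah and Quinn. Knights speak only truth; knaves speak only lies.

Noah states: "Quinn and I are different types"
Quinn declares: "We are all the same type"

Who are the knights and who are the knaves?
Noah is a knight.
Quinn is a knave.

Verification:
- Noah (knight) says "Quinn and I are different types" - this is TRUE because Noah is a knight and Quinn is a knave.
- Quinn (knave) says "We are all the same type" - this is FALSE (a lie) because Noah is a knight and Quinn is a knave.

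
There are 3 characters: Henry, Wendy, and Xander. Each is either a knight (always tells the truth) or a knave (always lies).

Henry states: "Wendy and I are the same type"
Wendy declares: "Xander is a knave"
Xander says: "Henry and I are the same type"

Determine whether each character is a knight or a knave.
Henry is a knight.
Wendy is a knight.
Xander is a knave.

Verification:
- Henry (knight) says "Wendy and I are the same type" - this is TRUE because Henry is a knight and Wendy is a knight.
- Wendy (knight) says "Xander is a knave" - this is TRUE because Xander is a knave.
- Xander (knave) says "Henry and I are the same type" - this is FALSE (a lie) because Xander is a knave and Henry is a knight.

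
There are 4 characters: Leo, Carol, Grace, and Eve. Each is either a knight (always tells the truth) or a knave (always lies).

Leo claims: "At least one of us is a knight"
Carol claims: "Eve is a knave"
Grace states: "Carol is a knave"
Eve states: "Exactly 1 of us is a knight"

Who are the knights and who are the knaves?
Leo is a knight.
Carol is a knight.
Grace is a knave.
Eve is a knave.

Verification:
- Leo (knight) says "At least one of us is a knight" - this is TRUE because Leo and Carol are knights.
- Carol (knight) says "Eve is a knave" - this is TRUE because Eve is a knave.
- Grace (knave) says "Carol is a knave" - this is FALSE (a lie) because Carol is a knight.
- Eve (knave) says "Exactly 1 of us is a knight" - this is FALSE (a lie) because there are 2 knights.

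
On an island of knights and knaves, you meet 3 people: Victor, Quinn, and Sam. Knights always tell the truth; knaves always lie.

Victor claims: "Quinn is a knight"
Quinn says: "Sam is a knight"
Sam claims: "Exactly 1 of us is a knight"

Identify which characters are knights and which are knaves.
Victor is a knave.
Quinn is a knave.
Sam is a knave.

Verification:
- Victor (knave) says "Quinn is a knight" - this is FALSE (a lie) because Quinn is a knave.
- Quinn (knave) says "Sam is a knight" - this is FALSE (a lie) because Sam is a knave.
- Sam (knave) says "Exactly 1 of us is a knight" - this is FALSE (a lie) because there are 0 knights.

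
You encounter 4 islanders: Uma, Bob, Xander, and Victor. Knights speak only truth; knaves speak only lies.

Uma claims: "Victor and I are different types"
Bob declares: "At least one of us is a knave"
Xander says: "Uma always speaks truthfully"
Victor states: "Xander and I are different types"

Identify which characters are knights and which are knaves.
Uma is a knave.
Bob is a knight.
Xander is a knave.
Victor is a knave.

Verification:
- Uma (knave) says "Victor and I are different types" - this is FALSE (a lie) because Uma is a knave and Victor is a knave.
- Bob (knight) says "At least one of us is a knave" - this is TRUE because Uma, Xander, and Victor are knaves.
- Xander (knave) says "Uma always speaks truthfully" - this is FALSE (a lie) because Uma is a knave.
- Victor (knave) says "Xander and I are different types" - this is FALSE (a lie) because Victor is a knave and Xander is a knave.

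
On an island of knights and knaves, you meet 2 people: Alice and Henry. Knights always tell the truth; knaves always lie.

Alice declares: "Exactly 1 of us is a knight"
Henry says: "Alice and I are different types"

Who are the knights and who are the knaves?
Alice is a knave.
Henry is a knave.

Verification:
- Alice (knave) says "Exactly 1 of us is a knight" - this is FALSE (a lie) because there are 0 knights.
- Henry (knave) says "Alice and I are different types" - this is FALSE (a lie) because Henry is a knave and Alice is a knave.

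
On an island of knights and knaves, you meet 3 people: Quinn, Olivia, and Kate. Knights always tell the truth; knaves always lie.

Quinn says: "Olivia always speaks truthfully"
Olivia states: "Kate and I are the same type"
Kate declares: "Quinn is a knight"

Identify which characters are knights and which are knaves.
Quinn is a knight.
Olivia is a knight.
Kate is a knight.

Verification:
- Quinn (knight) says "Olivia always speaks truthfully" - this is TRUE because Olivia is a knight.
- Olivia (knight) says "Kate and I are the same type" - this is TRUE because Olivia is a knight and Kate is a knight.
- Kate (knight) says "Quinn is a knight" - this is TRUE because Quinn is a knight.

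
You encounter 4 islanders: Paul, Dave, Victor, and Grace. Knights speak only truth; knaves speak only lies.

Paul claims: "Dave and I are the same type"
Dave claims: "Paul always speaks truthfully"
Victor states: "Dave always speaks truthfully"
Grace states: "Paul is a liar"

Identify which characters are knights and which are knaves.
Paul is a knight.
Dave is a knight.
Victor is a knight.
Grace is a knave.

Verification:
- Paul (knight) says "Dave and I are the same type" - this is TRUE because Paul is a knight and Dave is a knight.
- Dave (knight) says "Paul always speaks truthfully" - this is TRUE because Paul is a knight.
- Victor (knight) says "Dave always speaks truthfully" - this is TRUE because Dave is a knight.
- Grace (knave) says "Paul is a liar" - this is FALSE (a lie) because Paul is a knight.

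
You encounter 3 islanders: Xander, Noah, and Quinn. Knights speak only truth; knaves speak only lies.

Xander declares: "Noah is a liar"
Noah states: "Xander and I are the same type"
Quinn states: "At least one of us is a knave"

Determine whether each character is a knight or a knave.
Xander is a knight.
Noah is a knave.
Quinn is a knight.

Verification:
- Xander (knight) says "Noah is a liar" - this is TRUE because Noah is a knave.
- Noah (knave) says "Xander and I are the same type" - this is FALSE (a lie) because Noah is a knave and Xander is a knight.
- Quinn (knight) says "At least one of us is a knave" - this is TRUE because Noah is a knave.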